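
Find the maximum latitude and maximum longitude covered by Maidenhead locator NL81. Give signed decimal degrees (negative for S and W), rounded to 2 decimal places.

22.00, 98.00

Field N=13, L=11: +13·20° lon, +11·10° lat → SW at lon 80°, lat 20°.
Square 8, 1: +8·2° lon, +1·1° lat → SW at lon 96°, lat 21°.
Cell spans 2° lon × 1° lat. NE corner is SW corner plus one full cell.
latitude 22.00, longitude 98.00.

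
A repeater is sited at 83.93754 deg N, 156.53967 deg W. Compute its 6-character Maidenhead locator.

BR13rw

Offset from 180°W / 90°S: lon 23.4603°, lat 173.9375°.
Field: lon ⌊23.4603/20⌋ = 1 → B; lat ⌊173.9375/10⌋ = 17 → R.
Square: lon ⌊3.4603/2⌋ = 1; lat ⌊3.9375/1⌋ = 3.
Subsquare: lon ⌊1.4603/0.0833333⌋ = 17 → r; lat ⌊0.9375/0.0416667⌋ = 22 → w.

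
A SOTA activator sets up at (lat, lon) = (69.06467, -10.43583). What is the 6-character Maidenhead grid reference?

Shift to the Maidenhead origin (180°W, 90°S): lon 169.5642, lat 159.0647.
Field: lon ⌊169.5642/20⌋ = 8 → I; lat ⌊159.0647/10⌋ = 15 → P.
Square: lon ⌊9.5642/2⌋ = 4; lat ⌊9.0647/1⌋ = 9.
Subsquare: lon ⌊1.5642/0.0833333⌋ = 18 → s; lat ⌊0.0647/0.0416667⌋ = 1 → b.

IP49sb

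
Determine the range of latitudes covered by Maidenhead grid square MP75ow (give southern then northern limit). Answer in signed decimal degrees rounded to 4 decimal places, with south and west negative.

Field M=12, P=15: +12·20° lon, +15·10° lat → SW at lon 60°, lat 60°.
Square 7, 5: +7·2° lon, +5·1° lat → SW at lon 74°, lat 65°.
Subsquare o=14, w=22: +14·0.0833333° lon, +22·0.0416667° lat → SW at lon 75.1667°, lat 65.9167°.
Cell spans 0.0833333° lon × 0.0416667° lat.
south 65.9167, north 65.9583.

65.9167, 65.9583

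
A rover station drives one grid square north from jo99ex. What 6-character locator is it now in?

JP90ea

Latitude subsquare x = 23; +1 → 24, wraps to 0 = a, carry into square.
Latitude square 9; +1 → 10, wraps to 0, carry into field.
Latitude field O = 14; +1 → 15 = P.
The longitude characters are unchanged.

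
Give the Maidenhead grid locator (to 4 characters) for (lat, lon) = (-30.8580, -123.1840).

CF89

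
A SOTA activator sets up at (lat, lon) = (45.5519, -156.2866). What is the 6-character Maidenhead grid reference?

BN15un

Offset from 180°W / 90°S: lon 23.7134°, lat 135.5519°.
Field: lon ⌊23.7134/20⌋ = 1 → B; lat ⌊135.5519/10⌋ = 13 → N.
Square: lon ⌊3.7134/2⌋ = 1; lat ⌊5.5519/1⌋ = 5.
Subsquare: lon ⌊1.7134/0.0833333⌋ = 20 → u; lat ⌊0.5519/0.0416667⌋ = 13 → n.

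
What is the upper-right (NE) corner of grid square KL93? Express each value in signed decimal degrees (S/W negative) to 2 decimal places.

Field K=10, L=11: +10·20° lon, +11·10° lat → SW at lon 20°, lat 20°.
Square 9, 3: +9·2° lon, +3·1° lat → SW at lon 38°, lat 23°.
Cell spans 2° lon × 1° lat. NE corner is SW corner plus one full cell.
latitude 24.00, longitude 40.00.

24.00, 40.00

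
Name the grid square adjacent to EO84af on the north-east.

EO84bg

Longitude subsquare a = 0; +1 → 1 = b.
Latitude subsquare f = 5; +1 → 6 = g.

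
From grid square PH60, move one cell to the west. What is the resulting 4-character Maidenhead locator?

PH50

Longitude square 6; −1 → 5.
The latitude characters are unchanged.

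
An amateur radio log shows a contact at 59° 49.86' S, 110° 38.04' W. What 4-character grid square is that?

Add 180° to longitude and 90° to latitude: 69.37, 30.17.
Field: lon ⌊69.37/20⌋ = 3 → D; lat ⌊30.17/10⌋ = 3 → D.
Square: lon ⌊9.37/2⌋ = 4; lat ⌊0.17/1⌋ = 0.

DD40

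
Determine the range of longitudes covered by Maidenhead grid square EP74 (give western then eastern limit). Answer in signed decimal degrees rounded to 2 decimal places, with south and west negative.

-86.00, -84.00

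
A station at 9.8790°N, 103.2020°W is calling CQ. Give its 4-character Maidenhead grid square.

Add 180° to longitude and 90° to latitude: 76.80, 99.88.
Field (20°×10°, letters A–R): lon ⌊76.80/20⌋ = 3 → D; lat ⌊99.88/10⌋ = 9 → J.
Square (2°×1°, digits 0–9): lon ⌊16.80/2⌋ = 8; lat ⌊9.88/1⌋ = 9.

DJ89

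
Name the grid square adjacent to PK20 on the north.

PK21

Latitude square 0; +1 → 1.
The longitude characters are unchanged.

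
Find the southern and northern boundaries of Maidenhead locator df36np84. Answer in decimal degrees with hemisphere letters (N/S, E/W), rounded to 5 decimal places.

33.35833° S, 33.35417° S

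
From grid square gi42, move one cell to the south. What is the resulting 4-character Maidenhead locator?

GI41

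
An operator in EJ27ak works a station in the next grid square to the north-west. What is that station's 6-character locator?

Longitude subsquare a = 0; −1 → -1, wraps to 23 = x, carry into square.
Longitude square 2; −1 → 1.
Latitude subsquare k = 10; +1 → 11 = l.

EJ17xl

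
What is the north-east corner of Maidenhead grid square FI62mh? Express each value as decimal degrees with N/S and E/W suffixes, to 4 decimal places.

Field F=5, I=8: +5·20° lon, +8·10° lat → SW at lon -80°, lat -10°.
Square 6, 2: +6·2° lon, +2·1° lat → SW at lon -68°, lat -8°.
Subsquare m=12, h=7: +12·0.0833333° lon, +7·0.0416667° lat → SW at lon -67°, lat -7.70833°.
Cell spans 0.0833333° lon × 0.0416667° lat. NE corner is SW corner plus one full cell.
latitude 7.6667° S, longitude 66.9167° W.

7.6667° S, 66.9167° W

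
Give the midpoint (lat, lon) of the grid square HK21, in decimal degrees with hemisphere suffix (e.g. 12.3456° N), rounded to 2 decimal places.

11.50° N, 35.00° W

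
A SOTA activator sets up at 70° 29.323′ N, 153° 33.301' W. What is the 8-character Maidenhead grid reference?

BQ30fl37

Offset from 180°W / 90°S: lon 26.44498°, lat 160.48872°.
Field: lon ⌊26.44498/20⌋ = 1 → B; lat ⌊160.48872/10⌋ = 16 → Q.
Square: lon ⌊6.44498/2⌋ = 3; lat ⌊0.48872/1⌋ = 0.
Subsquare: lon ⌊0.44498/0.0833333⌋ = 5 → f; lat ⌊0.48872/0.0416667⌋ = 11 → l.
Extended square: lon ⌊0.02832/0.00833333⌋ = 3; lat ⌊0.03038/0.00416667⌋ = 7.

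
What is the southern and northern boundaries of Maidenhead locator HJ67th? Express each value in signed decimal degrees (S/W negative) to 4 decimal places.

7.2917, 7.3333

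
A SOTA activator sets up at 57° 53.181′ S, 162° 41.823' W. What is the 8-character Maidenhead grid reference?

AD82pc67

Add 180° to longitude and 90° to latitude: 17.30295, 32.11365.
Field (20°×10°, letters A–R): 17.30295/20 → 0 → A, 32.11365/10 → 3 → D; chars AD.
Square (2°×1°, digits 0–9): 17.30295/2 → 8, 2.11365/1 → 2; chars 82.
Subsquare (5′×2.5′, letters a–x): 1.30295/0.0833333 → 15 → p, 0.11365/0.0416667 → 2 → c; chars pc.
Extended square (30″×15″, digits 0–9): 0.05295/0.00833333 → 6, 0.03032/0.00416667 → 7; chars 67.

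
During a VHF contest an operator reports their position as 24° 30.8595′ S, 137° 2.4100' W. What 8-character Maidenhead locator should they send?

Add 180° to longitude and 90° to latitude: 42.95983, 65.48568.
Field: 42.95983/20 → 2 → C, 65.48568/10 → 6 → G; chars CG.
Square: 2.95983/2 → 1, 5.48568/1 → 5; chars 15.
Subsquare: 0.95983/0.0833333 → 11 → l, 0.48568/0.0416667 → 11 → l; chars ll.
Extended square: 0.04317/0.00833333 → 5, 0.02734/0.00416667 → 6; chars 56.

CG15ll56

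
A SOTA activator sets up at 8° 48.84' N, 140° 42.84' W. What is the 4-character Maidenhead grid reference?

BJ98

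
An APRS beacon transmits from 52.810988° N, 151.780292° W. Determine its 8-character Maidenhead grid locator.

BO42ct64

Shift to the Maidenhead origin (180°W, 90°S): lon 28.21971, lat 142.81099.
Field (20°×10°, letters A–R): lon ⌊28.21971/20⌋ = 1 → B; lat ⌊142.81099/10⌋ = 14 → O.
Square (2°×1°, digits 0–9): lon ⌊8.21971/2⌋ = 4; lat ⌊2.81099/1⌋ = 2.
Subsquare (5′×2.5′, letters a–x): lon ⌊0.21971/0.0833333⌋ = 2 → c; lat ⌊0.81099/0.0416667⌋ = 19 → t.
Extended square (30″×15″, digits 0–9): lon ⌊0.05304/0.00833333⌋ = 6; lat ⌊0.01932/0.00416667⌋ = 4.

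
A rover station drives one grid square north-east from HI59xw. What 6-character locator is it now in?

Longitude subsquare x = 23; +1 → 24, wraps to 0 = a, carry into square.
Longitude square 5; +1 → 6.
Latitude subsquare w = 22; +1 → 23 = x.

HI69ax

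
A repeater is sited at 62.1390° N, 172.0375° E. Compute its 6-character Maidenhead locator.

RP62ad

Shift to the Maidenhead origin (180°W, 90°S): lon 352.0375, lat 152.1390.
Field: lon ⌊352.0375/20⌋ = 17 → R; lat ⌊152.1390/10⌋ = 15 → P.
Square: lon ⌊12.0375/2⌋ = 6; lat ⌊2.1390/1⌋ = 2.
Subsquare: lon ⌊0.0375/0.0833333⌋ = 0 → a; lat ⌊0.1390/0.0416667⌋ = 3 → d.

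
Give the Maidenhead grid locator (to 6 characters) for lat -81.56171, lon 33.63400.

KA68tk

Shift to the Maidenhead origin (180°W, 90°S): lon 213.6340, lat 8.4383.
Field: lon ⌊213.6340/20⌋ = 10 → K; lat ⌊8.4383/10⌋ = 0 → A.
Square: lon ⌊13.6340/2⌋ = 6; lat ⌊8.4383/1⌋ = 8.
Subsquare: lon ⌊1.6340/0.0833333⌋ = 19 → t; lat ⌊0.4383/0.0416667⌋ = 10 → k.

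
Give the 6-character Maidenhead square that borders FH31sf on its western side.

FH31rf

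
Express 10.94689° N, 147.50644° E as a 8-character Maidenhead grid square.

Offset from 180°W / 90°S: lon 327.50644°, lat 100.94689°.
Field: lon ⌊327.50644/20⌋ = 16 → Q; lat ⌊100.94689/10⌋ = 10 → K.
Square: lon ⌊7.50644/2⌋ = 3; lat ⌊0.94689/1⌋ = 0.
Subsquare: lon ⌊1.50644/0.0833333⌋ = 18 → s; lat ⌊0.94689/0.0416667⌋ = 22 → w.
Extended square: lon ⌊0.00644/0.00833333⌋ = 0; lat ⌊0.03022/0.00416667⌋ = 7.

QK30sw07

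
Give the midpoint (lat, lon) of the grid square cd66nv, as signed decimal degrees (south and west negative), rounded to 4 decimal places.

-53.1042, -126.8750

Field C=2, D=3: +2·20° lon, +3·10° lat → SW at lon -140°, lat -60°.
Square 6, 6: +6·2° lon, +6·1° lat → SW at lon -128°, lat -54°.
Subsquare n=13, v=21: +13·0.0833333° lon, +21·0.0416667° lat → SW at lon -126.917°, lat -53.125°.
Cell spans 0.0833333° lon × 0.0416667° lat. Centre is SW corner plus half of each.
latitude -53.1042, longitude -126.8750.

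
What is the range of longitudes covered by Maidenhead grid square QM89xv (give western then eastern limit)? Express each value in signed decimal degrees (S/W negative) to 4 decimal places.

Field Q=16, M=12: +16·20° lon, +12·10° lat → SW at lon 140°, lat 30°.
Square 8, 9: +8·2° lon, +9·1° lat → SW at lon 156°, lat 39°.
Subsquare x=23, v=21: +23·0.0833333° lon, +21·0.0416667° lat → SW at lon 157.917°, lat 39.875°.
Cell spans 0.0833333° lon × 0.0416667° lat.
west 157.9167, east 158.0000.

157.9167, 158.0000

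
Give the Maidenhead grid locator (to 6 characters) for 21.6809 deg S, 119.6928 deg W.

Shift to the Maidenhead origin (180°W, 90°S): lon 60.3072, lat 68.3191.
Field: 60.3072/20 → 3 → D, 68.3191/10 → 6 → G; chars DG.
Square: 0.3072/2 → 0, 8.3191/1 → 8; chars 08.
Subsquare: 0.3072/0.0833333 → 3 → d, 0.3191/0.0416667 → 7 → h; chars dh.

DG08dh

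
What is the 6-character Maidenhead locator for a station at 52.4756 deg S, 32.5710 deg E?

KD67gm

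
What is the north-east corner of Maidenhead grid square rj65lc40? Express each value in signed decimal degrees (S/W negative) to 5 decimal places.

5.08750, 172.95833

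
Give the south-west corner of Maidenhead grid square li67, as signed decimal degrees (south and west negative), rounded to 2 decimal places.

Field L=11, I=8: +11·20° lon, +8·10° lat → SW at lon 40°, lat -10°.
Square 6, 7: +6·2° lon, +7·1° lat → SW at lon 52°, lat -3°.
latitude -3.00, longitude 52.00.

-3.00, 52.00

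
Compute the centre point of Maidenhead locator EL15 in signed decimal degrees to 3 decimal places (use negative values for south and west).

25.500, -97.000

Field E=4, L=11: +4·20° lon, +11·10° lat → SW at lon -100°, lat 20°.
Square 1, 5: +1·2° lon, +5·1° lat → SW at lon -98°, lat 25°.
Cell spans 2° lon × 1° lat. Centre is SW corner plus half of each.
latitude 25.500, longitude -97.000.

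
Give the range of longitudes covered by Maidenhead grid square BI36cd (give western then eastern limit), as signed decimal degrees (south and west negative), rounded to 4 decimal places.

-153.8333, -153.7500

Field B=1, I=8: +1·20° lon, +8·10° lat → SW at lon -160°, lat -10°.
Square 3, 6: +3·2° lon, +6·1° lat → SW at lon -154°, lat -4°.
Subsquare c=2, d=3: +2·0.0833333° lon, +3·0.0416667° lat → SW at lon -153.833°, lat -3.875°.
Cell spans 0.0833333° lon × 0.0416667° lat.
west -153.8333, east -153.7500.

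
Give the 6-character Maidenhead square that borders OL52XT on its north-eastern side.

Longitude subsquare x = 23; +1 → 24, wraps to 0 = a, carry into square.
Longitude square 5; +1 → 6.
Latitude subsquare t = 19; +1 → 20 = u.

OL62au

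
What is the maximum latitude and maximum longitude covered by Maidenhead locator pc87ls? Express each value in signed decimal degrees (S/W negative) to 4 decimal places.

-62.2083, 137.0000

Field P=15, C=2: +15·20° lon, +2·10° lat → SW at lon 120°, lat -70°.
Square 8, 7: +8·2° lon, +7·1° lat → SW at lon 136°, lat -63°.
Subsquare l=11, s=18: +11·0.0833333° lon, +18·0.0416667° lat → SW at lon 136.917°, lat -62.25°.
Cell spans 0.0833333° lon × 0.0416667° lat. NE corner is SW corner plus one full cell.
latitude -62.2083, longitude 137.0000.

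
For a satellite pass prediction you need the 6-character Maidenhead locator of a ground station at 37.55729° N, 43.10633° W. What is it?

Shift to the Maidenhead origin (180°W, 90°S): lon 136.8937, lat 127.5573.
Field (20°×10°, letters A–R): lon ⌊136.8937/20⌋ = 6 → G; lat ⌊127.5573/10⌋ = 12 → M.
Square (2°×1°, digits 0–9): lon ⌊16.8937/2⌋ = 8; lat ⌊7.5573/1⌋ = 7.
Subsquare (5′×2.5′, letters a–x): lon ⌊0.8937/0.0833333⌋ = 10 → k; lat ⌊0.5573/0.0416667⌋ = 13 → n.

GM87kn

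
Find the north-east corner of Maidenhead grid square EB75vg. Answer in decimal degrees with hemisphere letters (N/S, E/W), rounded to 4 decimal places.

Field E=4, B=1: +4·20° lon, +1·10° lat → SW at lon -100°, lat -80°.
Square 7, 5: +7·2° lon, +5·1° lat → SW at lon -86°, lat -75°.
Subsquare v=21, g=6: +21·0.0833333° lon, +6·0.0416667° lat → SW at lon -84.25°, lat -74.75°.
Cell spans 0.0833333° lon × 0.0416667° lat. NE corner is SW corner plus one full cell.
latitude 74.7083° S, longitude 84.1667° W.

74.7083° S, 84.1667° W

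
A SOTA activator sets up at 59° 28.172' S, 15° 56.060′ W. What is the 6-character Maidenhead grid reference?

ID20am

Shift to the Maidenhead origin (180°W, 90°S): lon 164.0657, lat 30.5305.
Field: lon ⌊164.0657/20⌋ = 8 → I; lat ⌊30.5305/10⌋ = 3 → D.
Square: lon ⌊4.0657/2⌋ = 2; lat ⌊0.5305/1⌋ = 0.
Subsquare: lon ⌊0.0657/0.0833333⌋ = 0 → a; lat ⌊0.5305/0.0416667⌋ = 12 → m.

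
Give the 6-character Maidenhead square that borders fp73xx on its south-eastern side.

FP83aw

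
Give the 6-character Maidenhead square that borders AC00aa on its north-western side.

Longitude subsquare a = 0; −1 → -1, wraps to 23 = x, carry into square.
Longitude square 0; −1 → -1, wraps to 9, carry into field.
Longitude field A = 0; −1 → -1, wraps to 17 = R, wrapping around the antimeridian.
Latitude subsquare a = 0; +1 → 1 = b.

RC90xb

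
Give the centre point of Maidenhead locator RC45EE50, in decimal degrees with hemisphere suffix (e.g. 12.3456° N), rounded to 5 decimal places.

64.83125° S, 168.37917° E

Field R=17, C=2: +17·20° lon, +2·10° lat → SW at lon 160°, lat -70°.
Square 4, 5: +4·2° lon, +5·1° lat → SW at lon 168°, lat -65°.
Subsquare e=4, e=4: +4·0.0833333° lon, +4·0.0416667° lat → SW at lon 168.333°, lat -64.8333°.
Extended square 5, 0: +5·0.00833333° lon, +0·0.00416667° lat → SW at lon 168.375°, lat -64.8333°.
Cell spans 0.00833333° lon × 0.00416667° lat. Centre is SW corner plus half of each.
latitude 64.83125° S, longitude 168.37917° E.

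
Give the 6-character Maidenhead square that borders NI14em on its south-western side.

NI14dl

Longitude subsquare e = 4; −1 → 3 = d.
Latitude subsquare m = 12; −1 → 11 = l.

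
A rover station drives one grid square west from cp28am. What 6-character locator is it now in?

Longitude subsquare a = 0; −1 → -1, wraps to 23 = x, carry into square.
Longitude square 2; −1 → 1.
The latitude characters are unchanged.

CP18xm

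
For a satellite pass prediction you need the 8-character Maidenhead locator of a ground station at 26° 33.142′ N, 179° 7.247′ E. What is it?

Shift to the Maidenhead origin (180°W, 90°S): lon 359.12078, lat 116.55237.
Field: 359.12078/20 → 17 → R, 116.55237/10 → 11 → L; chars RL.
Square: 19.12078/2 → 9, 6.55237/1 → 6; chars 96.
Subsquare: 1.12078/0.0833333 → 13 → n, 0.55237/0.0416667 → 13 → n; chars nn.
Extended square: 0.03745/0.00833333 → 4, 0.01070/0.00416667 → 2; chars 42.

RL96nn42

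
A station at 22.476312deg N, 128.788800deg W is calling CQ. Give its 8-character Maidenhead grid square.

Shift to the Maidenhead origin (180°W, 90°S): lon 51.21120, lat 112.47631.
Field: 51.21120/20 → 2 → C, 112.47631/10 → 11 → L; chars CL.
Square: 11.21120/2 → 5, 2.47631/1 → 2; chars 52.
Subsquare: 1.21120/0.0833333 → 14 → o, 0.47631/0.0416667 → 11 → l; chars ol.
Extended square: 0.04453/0.00833333 → 5, 0.01798/0.00416667 → 4; chars 54.

CL52ol54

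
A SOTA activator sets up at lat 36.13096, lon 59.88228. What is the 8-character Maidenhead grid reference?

Add 180° to longitude and 90° to latitude: 239.88228, 126.13096.
Field: lon ⌊239.88228/20⌋ = 11 → L; lat ⌊126.13096/10⌋ = 12 → M.
Square: lon ⌊19.88228/2⌋ = 9; lat ⌊6.13096/1⌋ = 6.
Subsquare: lon ⌊1.88228/0.0833333⌋ = 22 → w; lat ⌊0.13096/0.0416667⌋ = 3 → d.
Extended square: lon ⌊0.04895/0.00833333⌋ = 5; lat ⌊0.00596/0.00416667⌋ = 1.

LM96wd51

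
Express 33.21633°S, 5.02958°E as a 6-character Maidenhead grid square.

JF26ms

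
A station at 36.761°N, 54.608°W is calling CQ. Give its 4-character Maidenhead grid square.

GM26

Shift to the Maidenhead origin (180°W, 90°S): lon 125.39, lat 126.76.
Field: 125.39/20 → 6 → G, 126.76/10 → 12 → M; chars GM.
Square: 5.39/2 → 2, 6.76/1 → 6; chars 26.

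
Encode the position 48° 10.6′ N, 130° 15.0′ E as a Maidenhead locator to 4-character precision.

PN58

Offset from 180°W / 90°S: lon 310.25°, lat 138.18°.
Field: 310.25/20 → 15 → P, 138.18/10 → 13 → N; chars PN.
Square: 10.25/2 → 5, 8.18/1 → 8; chars 58.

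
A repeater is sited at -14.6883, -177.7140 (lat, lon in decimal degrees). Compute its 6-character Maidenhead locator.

AH15dh

Add 180° to longitude and 90° to latitude: 2.2860, 75.3117.
Field: 2.2860/20 → 0 → A, 75.3117/10 → 7 → H; chars AH.
Square: 2.2860/2 → 1, 5.3117/1 → 5; chars 15.
Subsquare: 0.2860/0.0833333 → 3 → d, 0.3117/0.0416667 → 7 → h; chars dh.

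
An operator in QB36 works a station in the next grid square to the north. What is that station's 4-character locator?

Latitude square 6; +1 → 7.
The longitude characters are unchanged.

QB37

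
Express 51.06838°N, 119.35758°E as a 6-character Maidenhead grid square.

OO91qb

Shift to the Maidenhead origin (180°W, 90°S): lon 299.3576, lat 141.0684.
Field: lon ⌊299.3576/20⌋ = 14 → O; lat ⌊141.0684/10⌋ = 14 → O.
Square: lon ⌊19.3576/2⌋ = 9; lat ⌊1.0684/1⌋ = 1.
Subsquare: lon ⌊1.3576/0.0833333⌋ = 16 → q; lat ⌊0.0684/0.0416667⌋ = 1 → b.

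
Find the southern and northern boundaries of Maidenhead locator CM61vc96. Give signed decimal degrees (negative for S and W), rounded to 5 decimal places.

31.10833, 31.11250

Field C=2, M=12: +2·20° lon, +12·10° lat → SW at lon -140°, lat 30°.
Square 6, 1: +6·2° lon, +1·1° lat → SW at lon -128°, lat 31°.
Subsquare v=21, c=2: +21·0.0833333° lon, +2·0.0416667° lat → SW at lon -126.25°, lat 31.0833°.
Extended square 9, 6: +9·0.00833333° lon, +6·0.00416667° lat → SW at lon -126.175°, lat 31.1083°.
Cell spans 0.00833333° lon × 0.00416667° lat.
south 31.10833, north 31.11250.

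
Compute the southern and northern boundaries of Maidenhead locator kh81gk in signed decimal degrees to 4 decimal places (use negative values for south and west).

-18.5833, -18.5417

Field K=10, H=7: +10·20° lon, +7·10° lat → SW at lon 20°, lat -20°.
Square 8, 1: +8·2° lon, +1·1° lat → SW at lon 36°, lat -19°.
Subsquare g=6, k=10: +6·0.0833333° lon, +10·0.0416667° lat → SW at lon 36.5°, lat -18.5833°.
Cell spans 0.0833333° lon × 0.0416667° lat.
south -18.5833, north -18.5417.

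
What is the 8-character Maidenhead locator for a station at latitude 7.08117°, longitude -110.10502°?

Shift to the Maidenhead origin (180°W, 90°S): lon 69.89498, lat 97.08117.
Field (20°×10°, letters A–R): 69.89498/20 → 3 → D, 97.08117/10 → 9 → J; chars DJ.
Square (2°×1°, digits 0–9): 9.89498/2 → 4, 7.08117/1 → 7; chars 47.
Subsquare (5′×2.5′, letters a–x): 1.89498/0.0833333 → 22 → w, 0.08117/0.0416667 → 1 → b; chars wb.
Extended square (30″×15″, digits 0–9): 0.06165/0.00833333 → 7, 0.03950/0.00416667 → 9; chars 79.

DJ47wb79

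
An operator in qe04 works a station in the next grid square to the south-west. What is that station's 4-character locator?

Longitude square 0; −1 → -1, wraps to 9, carry into field.
Longitude field Q = 16; −1 → 15 = P.
Latitude square 4; −1 → 3.

PE93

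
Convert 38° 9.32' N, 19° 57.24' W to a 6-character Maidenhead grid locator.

IM08ad

Offset from 180°W / 90°S: lon 160.0460°, lat 128.1553°.
Field: 160.0460/20 → 8 → I, 128.1553/10 → 12 → M; chars IM.
Square: 0.0460/2 → 0, 8.1553/1 → 8; chars 08.
Subsquare: 0.0460/0.0833333 → 0 → a, 0.1553/0.0416667 → 3 → d; chars ad.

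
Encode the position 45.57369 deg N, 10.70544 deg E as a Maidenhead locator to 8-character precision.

JN55in47

Offset from 180°W / 90°S: lon 190.70544°, lat 135.57369°.
Field: lon ⌊190.70544/20⌋ = 9 → J; lat ⌊135.57369/10⌋ = 13 → N.
Square: lon ⌊10.70544/2⌋ = 5; lat ⌊5.57369/1⌋ = 5.
Subsquare: lon ⌊0.70544/0.0833333⌋ = 8 → i; lat ⌊0.57369/0.0416667⌋ = 13 → n.
Extended square: lon ⌊0.03877/0.00833333⌋ = 4; lat ⌊0.03202/0.00416667⌋ = 7.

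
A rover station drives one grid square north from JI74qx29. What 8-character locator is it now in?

JI75qa20

Latitude extended square 9; +1 → 10, wraps to 0, carry into subsquare.
Latitude subsquare x = 23; +1 → 24, wraps to 0 = a, carry into square.
Latitude square 4; +1 → 5.
The longitude characters are unchanged.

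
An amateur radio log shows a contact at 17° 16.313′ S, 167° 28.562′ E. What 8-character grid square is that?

RH32rr74

Shift to the Maidenhead origin (180°W, 90°S): lon 347.47603, lat 72.72812.
Field: 347.47603/20 → 17 → R, 72.72812/10 → 7 → H; chars RH.
Square: 7.47603/2 → 3, 2.72812/1 → 2; chars 32.
Subsquare: 1.47603/0.0833333 → 17 → r, 0.72812/0.0416667 → 17 → r; chars rr.
Extended square: 0.05937/0.00833333 → 7, 0.01978/0.00416667 → 4; chars 74.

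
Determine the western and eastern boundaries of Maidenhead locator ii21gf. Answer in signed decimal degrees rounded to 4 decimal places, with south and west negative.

-15.5000, -15.4167

Field I=8, I=8: +8·20° lon, +8·10° lat → SW at lon -20°, lat -10°.
Square 2, 1: +2·2° lon, +1·1° lat → SW at lon -16°, lat -9°.
Subsquare g=6, f=5: +6·0.0833333° lon, +5·0.0416667° lat → SW at lon -15.5°, lat -8.79167°.
Cell spans 0.0833333° lon × 0.0416667° lat.
west -15.5000, east -15.4167.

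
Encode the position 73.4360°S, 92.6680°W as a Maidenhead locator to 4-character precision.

EB36

Shift to the Maidenhead origin (180°W, 90°S): lon 87.33, lat 16.56.
Field: 87.33/20 → 4 → E, 16.56/10 → 1 → B; chars EB.
Square: 7.33/2 → 3, 6.56/1 → 6; chars 36.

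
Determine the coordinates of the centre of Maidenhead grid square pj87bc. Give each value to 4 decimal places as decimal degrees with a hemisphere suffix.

Field P=15, J=9: +15·20° lon, +9·10° lat → SW at lon 120°, lat 0°.
Square 8, 7: +8·2° lon, +7·1° lat → SW at lon 136°, lat 7°.
Subsquare b=1, c=2: +1·0.0833333° lon, +2·0.0416667° lat → SW at lon 136.083°, lat 7.08333°.
Cell spans 0.0833333° lon × 0.0416667° lat. Centre is SW corner plus half of each.
latitude 7.1042° N, longitude 136.1250° E.

7.1042° N, 136.1250° E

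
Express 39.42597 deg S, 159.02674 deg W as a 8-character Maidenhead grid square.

BF00ln67

Shift to the Maidenhead origin (180°W, 90°S): lon 20.97326, lat 50.57403.
Field: lon ⌊20.97326/20⌋ = 1 → B; lat ⌊50.57403/10⌋ = 5 → F.
Square: lon ⌊0.97326/2⌋ = 0; lat ⌊0.57403/1⌋ = 0.
Subsquare: lon ⌊0.97326/0.0833333⌋ = 11 → l; lat ⌊0.57403/0.0416667⌋ = 13 → n.
Extended square: lon ⌊0.05659/0.00833333⌋ = 6; lat ⌊0.03236/0.00416667⌋ = 7.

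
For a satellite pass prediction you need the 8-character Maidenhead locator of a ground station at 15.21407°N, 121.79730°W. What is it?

CK95cf41

Add 180° to longitude and 90° to latitude: 58.20270, 105.21407.
Field: 58.20270/20 → 2 → C, 105.21407/10 → 10 → K; chars CK.
Square: 18.20270/2 → 9, 5.21407/1 → 5; chars 95.
Subsquare: 0.20270/0.0833333 → 2 → c, 0.21407/0.0416667 → 5 → f; chars cf.
Extended square: 0.03603/0.00833333 → 4, 0.00574/0.00416667 → 1; chars 41.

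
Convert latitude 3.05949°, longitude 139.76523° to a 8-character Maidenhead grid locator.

Add 180° to longitude and 90° to latitude: 319.76523, 93.05949.
Field: 319.76523/20 → 15 → P, 93.05949/10 → 9 → J; chars PJ.
Square: 19.76523/2 → 9, 3.05949/1 → 3; chars 93.
Subsquare: 1.76523/0.0833333 → 21 → v, 0.05949/0.0416667 → 1 → b; chars vb.
Extended square: 0.01523/0.00833333 → 1, 0.01782/0.00416667 → 4; chars 14.

PJ93vb14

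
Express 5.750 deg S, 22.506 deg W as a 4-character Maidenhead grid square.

HI84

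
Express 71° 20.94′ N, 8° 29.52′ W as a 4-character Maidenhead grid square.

IQ51

Add 180° to longitude and 90° to latitude: 171.51, 161.35.
Field: 171.51/20 → 8 → I, 161.35/10 → 16 → Q; chars IQ.
Square: 11.51/2 → 5, 1.35/1 → 1; chars 51.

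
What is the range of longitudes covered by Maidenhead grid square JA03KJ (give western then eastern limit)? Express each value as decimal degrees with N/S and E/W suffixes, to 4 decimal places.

0.8333° E, 0.9167° E

Field J=9, A=0: +9·20° lon, +0·10° lat → SW at lon 0°, lat -90°.
Square 0, 3: +0·2° lon, +3·1° lat → SW at lon 0°, lat -87°.
Subsquare k=10, j=9: +10·0.0833333° lon, +9·0.0416667° lat → SW at lon 0.833333°, lat -86.625°.
Cell spans 0.0833333° lon × 0.0416667° lat.
west 0.8333° E, east 0.9167° E.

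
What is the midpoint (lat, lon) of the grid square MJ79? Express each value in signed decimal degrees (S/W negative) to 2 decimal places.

Field M=12, J=9: +12·20° lon, +9·10° lat → SW at lon 60°, lat 0°.
Square 7, 9: +7·2° lon, +9·1° lat → SW at lon 74°, lat 9°.
Cell spans 2° lon × 1° lat. Centre is SW corner plus half of each.
latitude 9.50, longitude 75.00.

9.50, 75.00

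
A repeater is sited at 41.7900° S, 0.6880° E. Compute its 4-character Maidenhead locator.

JE08

Offset from 180°W / 90°S: lon 180.69°, lat 48.21°.
Field: 180.69/20 → 9 → J, 48.21/10 → 4 → E; chars JE.
Square: 0.69/2 → 0, 8.21/1 → 8; chars 08.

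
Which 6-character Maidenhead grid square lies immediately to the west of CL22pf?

CL22of

Longitude subsquare p = 15; −1 → 14 = o.
The latitude characters are unchanged.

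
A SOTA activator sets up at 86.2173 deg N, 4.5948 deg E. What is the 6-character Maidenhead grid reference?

Add 180° to longitude and 90° to latitude: 184.5948, 176.2173.
Field (20°×10°, letters A–R): 184.5948/20 → 9 → J, 176.2173/10 → 17 → R; chars JR.
Square (2°×1°, digits 0–9): 4.5948/2 → 2, 6.2173/1 → 6; chars 26.
Subsquare (5′×2.5′, letters a–x): 0.5948/0.0833333 → 7 → h, 0.2173/0.0416667 → 5 → f; chars hf.

JR26hf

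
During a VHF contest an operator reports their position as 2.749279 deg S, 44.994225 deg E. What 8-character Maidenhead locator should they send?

LI27lg90

Add 180° to longitude and 90° to latitude: 224.99423, 87.25072.
Field: lon ⌊224.99423/20⌋ = 11 → L; lat ⌊87.25072/10⌋ = 8 → I.
Square: lon ⌊4.99423/2⌋ = 2; lat ⌊7.25072/1⌋ = 7.
Subsquare: lon ⌊0.99423/0.0833333⌋ = 11 → l; lat ⌊0.25072/0.0416667⌋ = 6 → g.
Extended square: lon ⌊0.07756/0.00833333⌋ = 9; lat ⌊0.00072/0.00416667⌋ = 0.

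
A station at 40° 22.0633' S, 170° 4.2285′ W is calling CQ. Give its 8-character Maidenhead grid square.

AE49xp11

Add 180° to longitude and 90° to latitude: 9.92953, 49.63228.
Field: lon ⌊9.92953/20⌋ = 0 → A; lat ⌊49.63228/10⌋ = 4 → E.
Square: lon ⌊9.92953/2⌋ = 4; lat ⌊9.63228/1⌋ = 9.
Subsquare: lon ⌊1.92953/0.0833333⌋ = 23 → x; lat ⌊0.63228/0.0416667⌋ = 15 → p.
Extended square: lon ⌊0.01286/0.00833333⌋ = 1; lat ⌊0.00728/0.00416667⌋ = 1.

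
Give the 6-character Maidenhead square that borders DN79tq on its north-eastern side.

DN79ur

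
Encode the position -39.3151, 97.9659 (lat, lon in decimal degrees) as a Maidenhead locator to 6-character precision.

NF80xq

Add 180° to longitude and 90° to latitude: 277.9659, 50.6849.
Field (20°×10°, letters A–R): 277.9659/20 → 13 → N, 50.6849/10 → 5 → F; chars NF.
Square (2°×1°, digits 0–9): 17.9659/2 → 8, 0.6849/1 → 0; chars 80.
Subsquare (5′×2.5′, letters a–x): 1.9659/0.0833333 → 23 → x, 0.6849/0.0416667 → 16 → q; chars xq.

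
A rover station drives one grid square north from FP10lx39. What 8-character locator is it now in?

FP11la30

Latitude extended square 9; +1 → 10, wraps to 0, carry into subsquare.
Latitude subsquare x = 23; +1 → 24, wraps to 0 = a, carry into square.
Latitude square 0; +1 → 1.
The longitude characters are unchanged.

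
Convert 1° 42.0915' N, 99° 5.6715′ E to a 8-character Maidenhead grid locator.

NJ91nq18

Add 180° to longitude and 90° to latitude: 279.09452, 91.70153.
Field: lon ⌊279.09452/20⌋ = 13 → N; lat ⌊91.70153/10⌋ = 9 → J.
Square: lon ⌊19.09452/2⌋ = 9; lat ⌊1.70153/1⌋ = 1.
Subsquare: lon ⌊1.09452/0.0833333⌋ = 13 → n; lat ⌊0.70153/0.0416667⌋ = 16 → q.
Extended square: lon ⌊0.01119/0.00833333⌋ = 1; lat ⌊0.03486/0.00416667⌋ = 8.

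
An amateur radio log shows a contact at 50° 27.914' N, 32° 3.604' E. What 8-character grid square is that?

Add 180° to longitude and 90° to latitude: 212.06007, 140.46523.
Field (20°×10°, letters A–R): 212.06007/20 → 10 → K, 140.46523/10 → 14 → O; chars KO.
Square (2°×1°, digits 0–9): 12.06007/2 → 6, 0.46523/1 → 0; chars 60.
Subsquare (5′×2.5′, letters a–x): 0.06007/0.0833333 → 0 → a, 0.46523/0.0416667 → 11 → l; chars al.
Extended square (30″×15″, digits 0–9): 0.06007/0.00833333 → 7, 0.00690/0.00416667 → 1; chars 71.

KO60al71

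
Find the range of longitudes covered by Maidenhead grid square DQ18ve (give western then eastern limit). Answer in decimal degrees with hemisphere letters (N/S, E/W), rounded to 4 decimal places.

116.2500° W, 116.1667° W

Field D=3, Q=16: +3·20° lon, +16·10° lat → SW at lon -120°, lat 70°.
Square 1, 8: +1·2° lon, +8·1° lat → SW at lon -118°, lat 78°.
Subsquare v=21, e=4: +21·0.0833333° lon, +4·0.0416667° lat → SW at lon -116.25°, lat 78.1667°.
Cell spans 0.0833333° lon × 0.0416667° lat.
west 116.2500° W, east 116.1667° W.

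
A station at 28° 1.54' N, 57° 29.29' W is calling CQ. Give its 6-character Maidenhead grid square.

GL18ga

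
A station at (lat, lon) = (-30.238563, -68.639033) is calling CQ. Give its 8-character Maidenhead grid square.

FF59qs32

Offset from 180°W / 90°S: lon 111.36097°, lat 59.76144°.
Field: lon ⌊111.36097/20⌋ = 5 → F; lat ⌊59.76144/10⌋ = 5 → F.
Square: lon ⌊11.36097/2⌋ = 5; lat ⌊9.76144/1⌋ = 9.
Subsquare: lon ⌊1.36097/0.0833333⌋ = 16 → q; lat ⌊0.76144/0.0416667⌋ = 18 → s.
Extended square: lon ⌊0.02763/0.00833333⌋ = 3; lat ⌊0.01144/0.00416667⌋ = 2.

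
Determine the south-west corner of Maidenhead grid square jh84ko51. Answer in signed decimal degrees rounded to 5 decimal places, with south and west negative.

Field J=9, H=7: +9·20° lon, +7·10° lat → SW at lon 0°, lat -20°.
Square 8, 4: +8·2° lon, +4·1° lat → SW at lon 16°, lat -16°.
Subsquare k=10, o=14: +10·0.0833333° lon, +14·0.0416667° lat → SW at lon 16.8333°, lat -15.4167°.
Extended square 5, 1: +5·0.00833333° lon, +1·0.00416667° lat → SW at lon 16.875°, lat -15.4125°.
latitude -15.41250, longitude 16.87500.

-15.41250, 16.87500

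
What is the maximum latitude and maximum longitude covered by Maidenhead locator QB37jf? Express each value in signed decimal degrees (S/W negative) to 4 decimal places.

-72.7500, 146.8333

Field Q=16, B=1: +16·20° lon, +1·10° lat → SW at lon 140°, lat -80°.
Square 3, 7: +3·2° lon, +7·1° lat → SW at lon 146°, lat -73°.
Subsquare j=9, f=5: +9·0.0833333° lon, +5·0.0416667° lat → SW at lon 146.75°, lat -72.7917°.
Cell spans 0.0833333° lon × 0.0416667° lat. NE corner is SW corner plus one full cell.
latitude -72.7500, longitude 146.8333.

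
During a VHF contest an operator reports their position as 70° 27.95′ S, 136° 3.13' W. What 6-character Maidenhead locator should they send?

CB19xm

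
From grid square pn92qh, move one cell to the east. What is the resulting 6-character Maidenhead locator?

Longitude subsquare q = 16; +1 → 17 = r.
The latitude characters are unchanged.

PN92rh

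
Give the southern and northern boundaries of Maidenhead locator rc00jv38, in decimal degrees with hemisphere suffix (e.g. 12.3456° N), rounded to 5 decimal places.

Field R=17, C=2: +17·20° lon, +2·10° lat → SW at lon 160°, lat -70°.
Square 0, 0: +0·2° lon, +0·1° lat → SW at lon 160°, lat -70°.
Subsquare j=9, v=21: +9·0.0833333° lon, +21·0.0416667° lat → SW at lon 160.75°, lat -69.125°.
Extended square 3, 8: +3·0.00833333° lon, +8·0.00416667° lat → SW at lon 160.775°, lat -69.0917°.
Cell spans 0.00833333° lon × 0.00416667° lat.
south 69.09167° S, north 69.08750° S.

69.09167° S, 69.08750° S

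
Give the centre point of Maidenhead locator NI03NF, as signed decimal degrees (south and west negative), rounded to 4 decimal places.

Field N=13, I=8: +13·20° lon, +8·10° lat → SW at lon 80°, lat -10°.
Square 0, 3: +0·2° lon, +3·1° lat → SW at lon 80°, lat -7°.
Subsquare n=13, f=5: +13·0.0833333° lon, +5·0.0416667° lat → SW at lon 81.0833°, lat -6.79167°.
Cell spans 0.0833333° lon × 0.0416667° lat. Centre is SW corner plus half of each.
latitude -6.7708, longitude 81.1250.

-6.7708, 81.1250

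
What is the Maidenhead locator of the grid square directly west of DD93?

Longitude square 9; −1 → 8.
The latitude characters are unchanged.

DD83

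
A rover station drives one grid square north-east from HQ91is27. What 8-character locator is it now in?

HQ91is38

Longitude extended square 2; +1 → 3.
Latitude extended square 7; +1 → 8.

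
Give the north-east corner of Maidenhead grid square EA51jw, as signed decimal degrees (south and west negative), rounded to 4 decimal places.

-88.0417, -89.1667

Field E=4, A=0: +4·20° lon, +0·10° lat → SW at lon -100°, lat -90°.
Square 5, 1: +5·2° lon, +1·1° lat → SW at lon -90°, lat -89°.
Subsquare j=9, w=22: +9·0.0833333° lon, +22·0.0416667° lat → SW at lon -89.25°, lat -88.0833°.
Cell spans 0.0833333° lon × 0.0416667° lat. NE corner is SW corner plus one full cell.
latitude -88.0417, longitude -89.1667.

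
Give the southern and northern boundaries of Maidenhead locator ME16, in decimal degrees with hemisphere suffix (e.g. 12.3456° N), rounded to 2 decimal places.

44.00° S, 43.00° S

Field M=12, E=4: +12·20° lon, +4·10° lat → SW at lon 60°, lat -50°.
Square 1, 6: +1·2° lon, +6·1° lat → SW at lon 62°, lat -44°.
Cell spans 2° lon × 1° lat.
south 44.00° S, north 43.00° S.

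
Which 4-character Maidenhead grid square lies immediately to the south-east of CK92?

DK01

Longitude square 9; +1 → 10, wraps to 0, carry into field.
Longitude field C = 2; +1 → 3 = D.
Latitude square 2; −1 → 1.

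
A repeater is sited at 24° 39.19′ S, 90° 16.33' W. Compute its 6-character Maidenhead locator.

EG45ui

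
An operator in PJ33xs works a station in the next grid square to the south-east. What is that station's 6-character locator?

PJ43ar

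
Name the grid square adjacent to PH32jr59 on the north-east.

PH32js60

Longitude extended square 5; +1 → 6.
Latitude extended square 9; +1 → 10, wraps to 0, carry into subsquare.
Latitude subsquare r = 17; +1 → 18 = s.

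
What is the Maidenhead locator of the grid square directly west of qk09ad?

PK99xd

Longitude subsquare a = 0; −1 → -1, wraps to 23 = x, carry into square.
Longitude square 0; −1 → -1, wraps to 9, carry into field.
Longitude field Q = 16; −1 → 15 = P.
The latitude characters are unchanged.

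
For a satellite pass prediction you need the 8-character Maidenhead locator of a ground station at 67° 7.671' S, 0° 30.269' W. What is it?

IC92ru99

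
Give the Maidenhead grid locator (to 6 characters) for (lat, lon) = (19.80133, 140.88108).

QK09kt

Shift to the Maidenhead origin (180°W, 90°S): lon 320.8811, lat 109.8013.
Field: 320.8811/20 → 16 → Q, 109.8013/10 → 10 → K; chars QK.
Square: 0.8811/2 → 0, 9.8013/1 → 9; chars 09.
Subsquare: 0.8811/0.0833333 → 10 → k, 0.8013/0.0416667 → 19 → t; chars kt.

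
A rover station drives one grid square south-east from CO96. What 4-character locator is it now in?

DO05

Longitude square 9; +1 → 10, wraps to 0, carry into field.
Longitude field C = 2; +1 → 3 = D.
Latitude square 6; −1 → 5.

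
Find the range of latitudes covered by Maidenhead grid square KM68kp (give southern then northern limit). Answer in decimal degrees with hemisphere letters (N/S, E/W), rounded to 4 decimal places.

38.6250° N, 38.6667° N

Field K=10, M=12: +10·20° lon, +12·10° lat → SW at lon 20°, lat 30°.
Square 6, 8: +6·2° lon, +8·1° lat → SW at lon 32°, lat 38°.
Subsquare k=10, p=15: +10·0.0833333° lon, +15·0.0416667° lat → SW at lon 32.8333°, lat 38.625°.
Cell spans 0.0833333° lon × 0.0416667° lat.
south 38.6250° N, north 38.6667° N.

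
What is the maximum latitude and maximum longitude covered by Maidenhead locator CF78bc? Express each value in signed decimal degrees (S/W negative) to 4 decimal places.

-31.8750, -125.8333

Field C=2, F=5: +2·20° lon, +5·10° lat → SW at lon -140°, lat -40°.
Square 7, 8: +7·2° lon, +8·1° lat → SW at lon -126°, lat -32°.
Subsquare b=1, c=2: +1·0.0833333° lon, +2·0.0416667° lat → SW at lon -125.917°, lat -31.9167°.
Cell spans 0.0833333° lon × 0.0416667° lat. NE corner is SW corner plus one full cell.
latitude -31.8750, longitude -125.8333.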